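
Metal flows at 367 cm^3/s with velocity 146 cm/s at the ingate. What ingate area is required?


Formula: A_ingate = Q / v  (continuity equation)
A = 367 cm^3/s / 146 cm/s = 2.5137 cm^2

Answer: 2.5137 cm^2


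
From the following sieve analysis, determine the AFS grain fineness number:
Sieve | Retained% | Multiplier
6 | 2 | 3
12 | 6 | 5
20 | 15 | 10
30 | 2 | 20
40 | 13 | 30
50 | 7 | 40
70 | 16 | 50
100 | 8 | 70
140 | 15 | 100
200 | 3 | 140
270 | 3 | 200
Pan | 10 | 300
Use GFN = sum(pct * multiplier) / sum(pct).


Formula: GFN = sum(pct * multiplier) / sum(pct)
sum(pct * multiplier) = 7776
sum(pct) = 100
GFN = 7776 / 100 = 77.76

Final answer: 77.76


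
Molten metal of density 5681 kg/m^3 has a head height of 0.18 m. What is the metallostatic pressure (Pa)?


Formula: P = rho * g * h
rho * g = 5681 * 9.81 = 55730.61 N/m^3
P = 55730.61 * 0.18 = 10031.5098 Pa

Final answer: 10031.5098 Pa


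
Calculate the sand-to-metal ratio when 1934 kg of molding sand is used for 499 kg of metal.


Formula: Sand-to-Metal Ratio = W_sand / W_metal
Ratio = 1934 kg / 499 kg = 3.8758

3.8758


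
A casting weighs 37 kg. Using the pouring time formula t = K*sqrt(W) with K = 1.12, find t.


Formula: t = K * sqrt(W)
sqrt(W) = sqrt(37) = 6.08276
t = 1.12 * 6.08276 = 6.8127 s


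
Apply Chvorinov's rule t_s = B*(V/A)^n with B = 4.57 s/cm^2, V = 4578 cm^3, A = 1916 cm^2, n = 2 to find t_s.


Formula: t_s = B * (V/A)^n  (Chvorinov's rule, n=2)
Modulus M = V/A = 4578/1916 = 2.389353 cm
M^2 = 2.389353^2 = 5.709008 cm^2
t_s = 4.57 * 5.709008 = 26.0902 s

Final answer: 26.0902 s


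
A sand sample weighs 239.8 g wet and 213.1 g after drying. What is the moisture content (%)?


Formula: MC = (W_wet - W_dry) / W_wet * 100
Water mass = 239.8 - 213.1 = 26.7 g
MC = 26.7 / 239.8 * 100 = 11.1343%

Final answer: 11.1343%


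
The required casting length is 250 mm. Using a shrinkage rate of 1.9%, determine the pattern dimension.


Formula: L_pattern = L_casting * (1 + shrinkage_rate/100)
Shrinkage factor = 1 + 1.9/100 = 1.019
L_pattern = 250 mm * 1.019 = 254.7500 mm

254.7500 mm


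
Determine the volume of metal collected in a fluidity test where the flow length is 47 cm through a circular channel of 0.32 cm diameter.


Formula: V = pi * (d/2)^2 * L  (cylinder volume)
Radius = 0.32/2 = 0.16 cm
V = pi * 0.16^2 * 47 = 3.7800 cm^3

3.7800 cm^3


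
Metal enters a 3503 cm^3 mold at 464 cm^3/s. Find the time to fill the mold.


Formula: t_fill = V_mold / Q_flow
t = 3503 cm^3 / 464 cm^3/s = 7.5496 s

Answer: 7.5496 s


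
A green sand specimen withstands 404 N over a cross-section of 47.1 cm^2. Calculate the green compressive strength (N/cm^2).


Formula: Compressive Strength = Force / Area
Strength = 404 N / 47.1 cm^2 = 8.5775 N/cm^2

Answer: 8.5775 N/cm^2


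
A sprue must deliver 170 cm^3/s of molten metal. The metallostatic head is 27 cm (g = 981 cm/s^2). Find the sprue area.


Formula: v = sqrt(2*g*h), A = Q/v
Velocity: v = sqrt(2 * 981 * 27) = sqrt(52974) = 230.1608 cm/s
Sprue area: A = Q / v = 170 / 230.1608 = 0.7386 cm^2


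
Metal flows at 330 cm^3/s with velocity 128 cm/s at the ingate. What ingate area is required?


Formula: A_ingate = Q / v  (continuity equation)
A = 330 cm^3/s / 128 cm/s = 2.5781 cm^2

Final answer: 2.5781 cm^2


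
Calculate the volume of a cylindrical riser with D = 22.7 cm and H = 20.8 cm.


Formula: V = pi * (D/2)^2 * H  (cylinder volume)
Radius = D/2 = 22.7/2 = 11.35 cm
V = pi * 11.35^2 * 20.8 = 8417.9226 cm^3

Answer: 8417.9226 cm^3


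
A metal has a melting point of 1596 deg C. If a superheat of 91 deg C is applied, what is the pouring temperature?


Formula: T_pour = T_melt + Superheat
T_pour = 1596 + 91 = 1687 deg C

Answer: 1687 deg C


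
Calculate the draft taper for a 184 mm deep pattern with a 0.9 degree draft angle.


Formula: taper = depth * tan(draft_angle)
tan(0.9 deg) = 0.0157093
taper = 184 mm * 0.0157093 = 2.8905 mm


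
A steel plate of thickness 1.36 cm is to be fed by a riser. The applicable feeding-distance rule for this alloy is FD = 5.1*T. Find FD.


Formula: FD = 5.1 * T  (riser feeding-distance rule)
FD = 5.1 * 1.36 cm = 6.9360 cm

Answer: 6.9360 cm


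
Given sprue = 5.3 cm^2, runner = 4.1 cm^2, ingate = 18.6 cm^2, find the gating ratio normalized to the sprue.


Sprue:Runner:Ingate = 1 : 4.1/5.3 : 18.6/5.3 = 1:0.77:3.51


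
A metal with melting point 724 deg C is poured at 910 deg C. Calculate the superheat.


Formula: Superheat = T_pour - T_melt
Superheat = 910 - 724 = 186 deg C

Final answer: 186 deg C


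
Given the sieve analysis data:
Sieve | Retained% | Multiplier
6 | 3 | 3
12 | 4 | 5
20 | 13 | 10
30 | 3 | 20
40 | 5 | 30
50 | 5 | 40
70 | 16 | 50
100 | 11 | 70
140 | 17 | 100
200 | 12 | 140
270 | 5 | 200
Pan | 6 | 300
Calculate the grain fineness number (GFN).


Formula: GFN = sum(pct * multiplier) / sum(pct)
sum(pct * multiplier) = 8319
sum(pct) = 100
GFN = 8319 / 100 = 83.19

Final answer: 83.19


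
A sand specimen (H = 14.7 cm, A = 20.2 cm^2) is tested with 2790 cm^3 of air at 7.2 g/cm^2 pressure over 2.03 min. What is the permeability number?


Formula: Permeability Number P = (V * H) / (p * A * t)
Numerator: V * H = 2790 * 14.7 = 41013.0
Denominator: p * A * t = 7.2 * 20.2 * 2.03 = 295.2432
P = 41013.0 / 295.2432 = 138.9126

Final answer: 138.9126


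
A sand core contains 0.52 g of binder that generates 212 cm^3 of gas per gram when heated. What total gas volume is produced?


Formula: V_gas = W_binder * gas_evolution_rate
V = 0.52 g * 212 cm^3/g = 110.2400 cm^3

Answer: 110.2400 cm^3


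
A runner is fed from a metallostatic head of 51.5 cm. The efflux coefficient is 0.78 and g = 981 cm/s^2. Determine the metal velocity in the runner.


Formula: v = Cd * sqrt(2 * g * h)  (Torricelli with discharge coefficient)
2*g*h = 2 * 981 * 51.5 = 101043.0 cm^2/s^2
sqrt(101043.0) = 317.87262 cm/s
v = 0.78 * 317.87262 = 247.9406 cm/s

247.9406 cm/s


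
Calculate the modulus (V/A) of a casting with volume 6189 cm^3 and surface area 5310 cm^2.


Formula: Casting Modulus M = V / A
M = 6189 cm^3 / 5310 cm^2 = 1.1655 cm

1.1655 cm


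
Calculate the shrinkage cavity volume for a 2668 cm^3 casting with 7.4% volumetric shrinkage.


Formula: V_shrink = V_casting * shrinkage_pct / 100
V_shrink = 2668 cm^3 * 7.4 / 100 = 197.4320 cm^3

Final answer: 197.4320 cm^3


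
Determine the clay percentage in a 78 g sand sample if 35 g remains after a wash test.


Formula: Clay% = (W_total - W_washed) / W_total * 100
Clay mass = 78 - 35 = 43 g
Clay% = 43 / 78 * 100 = 55.1282%


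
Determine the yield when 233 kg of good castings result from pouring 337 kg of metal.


Formula: Casting Yield = (W_good / W_total) * 100
Yield = (233 kg / 337 kg) * 100 = 69.1395%


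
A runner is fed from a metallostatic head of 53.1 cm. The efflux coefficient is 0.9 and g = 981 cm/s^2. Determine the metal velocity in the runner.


Formula: v = Cd * sqrt(2 * g * h)  (Torricelli with discharge coefficient)
2*g*h = 2 * 981 * 53.1 = 104182.2 cm^2/s^2
sqrt(104182.2) = 322.77268 cm/s
v = 0.9 * 322.77268 = 290.4954 cm/s

Final answer: 290.4954 cm/s


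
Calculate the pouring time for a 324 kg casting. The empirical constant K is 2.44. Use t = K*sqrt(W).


Formula: t = K * sqrt(W)
sqrt(W) = sqrt(324) = 18.00000
t = 2.44 * 18.00000 = 43.9200 s

43.9200 s


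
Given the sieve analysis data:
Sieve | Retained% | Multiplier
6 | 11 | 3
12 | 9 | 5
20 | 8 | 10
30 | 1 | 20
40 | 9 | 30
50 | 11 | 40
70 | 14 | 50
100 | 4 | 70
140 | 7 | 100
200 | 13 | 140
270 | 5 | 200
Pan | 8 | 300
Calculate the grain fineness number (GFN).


Formula: GFN = sum(pct * multiplier) / sum(pct)
sum(pct * multiplier) = 7788
sum(pct) = 100
GFN = 7788 / 100 = 77.88

Final answer: 77.88


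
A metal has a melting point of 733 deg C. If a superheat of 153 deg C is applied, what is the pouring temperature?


Formula: T_pour = T_melt + Superheat
T_pour = 733 + 153 = 886 deg C

Answer: 886 deg C


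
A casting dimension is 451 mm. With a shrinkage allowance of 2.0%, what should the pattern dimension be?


Formula: L_pattern = L_casting * (1 + shrinkage_rate/100)
Shrinkage factor = 1 + 2.0/100 = 1.02
L_pattern = 451 mm * 1.02 = 460.0200 mm

Answer: 460.0200 mm


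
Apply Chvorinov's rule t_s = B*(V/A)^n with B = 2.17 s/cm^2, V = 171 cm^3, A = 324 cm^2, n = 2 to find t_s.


Formula: t_s = B * (V/A)^n  (Chvorinov's rule, n=2)
Modulus M = V/A = 171/324 = 0.527778 cm
M^2 = 0.527778^2 = 0.278550 cm^2
t_s = 2.17 * 0.278550 = 0.6045 s

Answer: 0.6045 s


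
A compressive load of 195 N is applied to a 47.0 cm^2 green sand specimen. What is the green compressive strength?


Formula: Compressive Strength = Force / Area
Strength = 195 N / 47.0 cm^2 = 4.1489 N/cm^2

4.1489 N/cm^2


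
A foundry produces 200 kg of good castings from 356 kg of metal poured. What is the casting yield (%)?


Formula: Casting Yield = (W_good / W_total) * 100
Yield = (200 kg / 356 kg) * 100 = 56.1798%


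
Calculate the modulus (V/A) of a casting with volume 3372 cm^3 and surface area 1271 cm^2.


Formula: Casting Modulus M = V / A
M = 3372 cm^3 / 1271 cm^2 = 2.6530 cm

Answer: 2.6530 cm


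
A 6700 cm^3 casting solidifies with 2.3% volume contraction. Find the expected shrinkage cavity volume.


Formula: V_shrink = V_casting * shrinkage_pct / 100
V_shrink = 6700 cm^3 * 2.3 / 100 = 154.1000 cm^3

Answer: 154.1000 cm^3


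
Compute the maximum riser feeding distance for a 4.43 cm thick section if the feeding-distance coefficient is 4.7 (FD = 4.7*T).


Formula: FD = 4.7 * T  (riser feeding-distance rule)
FD = 4.7 * 4.43 cm = 20.8210 cm

Answer: 20.8210 cm


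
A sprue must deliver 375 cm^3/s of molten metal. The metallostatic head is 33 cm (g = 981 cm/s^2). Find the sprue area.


Formula: v = sqrt(2*g*h), A = Q/v
Velocity: v = sqrt(2 * 981 * 33) = sqrt(64746) = 254.4524 cm/s
Sprue area: A = Q / v = 375 / 254.4524 = 1.4738 cm^2


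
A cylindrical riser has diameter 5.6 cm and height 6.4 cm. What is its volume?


Formula: V = pi * (D/2)^2 * H  (cylinder volume)
Radius = D/2 = 5.6/2 = 2.8 cm
V = pi * 2.8^2 * 6.4 = 157.6326 cm^3

157.6326 cm^3


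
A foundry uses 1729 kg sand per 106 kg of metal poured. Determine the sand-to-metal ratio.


Formula: Sand-to-Metal Ratio = W_sand / W_metal
Ratio = 1729 kg / 106 kg = 16.3113

16.3113


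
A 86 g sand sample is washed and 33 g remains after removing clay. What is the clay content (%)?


Formula: Clay% = (W_total - W_washed) / W_total * 100
Clay mass = 86 - 33 = 53 g
Clay% = 53 / 86 * 100 = 61.6279%


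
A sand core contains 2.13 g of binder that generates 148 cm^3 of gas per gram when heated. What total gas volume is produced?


Formula: V_gas = W_binder * gas_evolution_rate
V = 2.13 g * 148 cm^3/g = 315.2400 cm^3

315.2400 cm^3


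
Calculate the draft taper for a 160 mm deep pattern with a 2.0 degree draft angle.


Formula: taper = depth * tan(draft_angle)
tan(2.0 deg) = 0.0349208
taper = 160 mm * 0.0349208 = 5.5873 mm

5.5873 mm


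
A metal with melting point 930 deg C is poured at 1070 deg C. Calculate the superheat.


Formula: Superheat = T_pour - T_melt
Superheat = 1070 - 930 = 140 deg C

Final answer: 140 deg C


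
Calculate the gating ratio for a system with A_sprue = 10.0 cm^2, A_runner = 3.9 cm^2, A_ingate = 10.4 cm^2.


Sprue:Runner:Ingate = 1 : 3.9/10.0 : 10.4/10.0 = 1:0.39:1.04

1:0.39:1.04


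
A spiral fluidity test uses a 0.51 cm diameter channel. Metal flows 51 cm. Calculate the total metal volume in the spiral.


Formula: V = pi * (d/2)^2 * L  (cylinder volume)
Radius = 0.51/2 = 0.255 cm
V = pi * 0.255^2 * 51 = 10.4184 cm^3

Answer: 10.4184 cm^3


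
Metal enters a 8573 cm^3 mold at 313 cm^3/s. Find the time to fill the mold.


Formula: t_fill = V_mold / Q_flow
t = 8573 cm^3 / 313 cm^3/s = 27.3898 s

Answer: 27.3898 s


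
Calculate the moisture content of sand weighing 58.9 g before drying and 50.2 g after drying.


Formula: MC = (W_wet - W_dry) / W_wet * 100
Water mass = 58.9 - 50.2 = 8.7 g
MC = 8.7 / 58.9 * 100 = 14.7708%

Answer: 14.7708%


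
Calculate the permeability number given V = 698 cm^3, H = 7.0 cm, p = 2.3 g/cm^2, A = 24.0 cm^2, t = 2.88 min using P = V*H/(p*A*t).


Formula: Permeability Number P = (V * H) / (p * A * t)
Numerator: V * H = 698 * 7.0 = 4886.0
Denominator: p * A * t = 2.3 * 24.0 * 2.88 = 158.976
P = 4886.0 / 158.976 = 30.7342


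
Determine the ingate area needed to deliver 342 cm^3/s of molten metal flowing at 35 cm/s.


Formula: A_ingate = Q / v  (continuity equation)
A = 342 cm^3/s / 35 cm/s = 9.7714 cm^2

Final answer: 9.7714 cm^2


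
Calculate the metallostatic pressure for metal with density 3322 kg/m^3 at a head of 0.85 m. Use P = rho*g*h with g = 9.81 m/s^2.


Formula: P = rho * g * h
rho * g = 3322 * 9.81 = 32588.82 N/m^3
P = 32588.82 * 0.85 = 27700.4970 Pa

27700.4970 Pa


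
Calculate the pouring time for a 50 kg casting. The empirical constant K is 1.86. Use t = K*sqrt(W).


Formula: t = K * sqrt(W)
sqrt(W) = sqrt(50) = 7.07107
t = 1.86 * 7.07107 = 13.1522 s

13.1522 s


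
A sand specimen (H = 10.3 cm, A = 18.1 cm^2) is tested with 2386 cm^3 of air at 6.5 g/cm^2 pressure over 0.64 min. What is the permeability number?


Formula: Permeability Number P = (V * H) / (p * A * t)
Numerator: V * H = 2386 * 10.3 = 24575.8
Denominator: p * A * t = 6.5 * 18.1 * 0.64 = 75.296
P = 24575.8 / 75.296 = 326.3892

Final answer: 326.3892


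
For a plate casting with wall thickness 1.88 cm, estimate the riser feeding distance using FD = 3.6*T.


Formula: FD = 3.6 * T  (riser feeding-distance rule)
FD = 3.6 * 1.88 cm = 6.7680 cm


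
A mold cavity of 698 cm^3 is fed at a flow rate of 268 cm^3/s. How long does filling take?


Formula: t_fill = V_mold / Q_flow
t = 698 cm^3 / 268 cm^3/s = 2.6045 s

Answer: 2.6045 s


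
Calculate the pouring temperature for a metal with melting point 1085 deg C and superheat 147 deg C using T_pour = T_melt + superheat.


Formula: T_pour = T_melt + Superheat
T_pour = 1085 + 147 = 1232 deg C

Answer: 1232 deg C


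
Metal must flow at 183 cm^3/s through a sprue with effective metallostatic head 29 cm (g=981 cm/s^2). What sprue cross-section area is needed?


Formula: v = sqrt(2*g*h), A = Q/v
Velocity: v = sqrt(2 * 981 * 29) = sqrt(56898) = 238.5330 cm/s
Sprue area: A = Q / v = 183 / 238.5330 = 0.7672 cm^2

Answer: 0.7672 cm^2


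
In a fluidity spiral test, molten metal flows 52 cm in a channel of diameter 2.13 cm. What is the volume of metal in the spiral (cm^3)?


Formula: V = pi * (d/2)^2 * L  (cylinder volume)
Radius = 2.13/2 = 1.065 cm
V = pi * 1.065^2 * 52 = 185.2902 cm^3

Final answer: 185.2902 cm^3


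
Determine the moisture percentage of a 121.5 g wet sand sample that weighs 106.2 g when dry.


Formula: MC = (W_wet - W_dry) / W_wet * 100
Water mass = 121.5 - 106.2 = 15.3 g
MC = 15.3 / 121.5 * 100 = 12.5926%

Answer: 12.5926%


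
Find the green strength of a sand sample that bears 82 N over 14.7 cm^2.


Formula: Compressive Strength = Force / Area
Strength = 82 N / 14.7 cm^2 = 5.5782 N/cm^2

Final answer: 5.5782 N/cm^2


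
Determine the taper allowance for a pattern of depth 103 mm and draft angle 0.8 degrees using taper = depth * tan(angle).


Formula: taper = depth * tan(draft_angle)
tan(0.8 deg) = 0.0139635
taper = 103 mm * 0.0139635 = 1.4382 mm

Answer: 1.4382 mm


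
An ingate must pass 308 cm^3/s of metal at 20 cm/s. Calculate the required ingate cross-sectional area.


Formula: A_ingate = Q / v  (continuity equation)
A = 308 cm^3/s / 20 cm/s = 15.4000 cm^2

15.4000 cm^2


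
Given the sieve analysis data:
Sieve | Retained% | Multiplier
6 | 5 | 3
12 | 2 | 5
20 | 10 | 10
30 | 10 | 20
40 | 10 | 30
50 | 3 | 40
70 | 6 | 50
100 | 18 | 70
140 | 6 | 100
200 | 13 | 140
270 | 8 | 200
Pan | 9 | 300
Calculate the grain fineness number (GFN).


Formula: GFN = sum(pct * multiplier) / sum(pct)
sum(pct * multiplier) = 9025
sum(pct) = 100
GFN = 9025 / 100 = 90.25

90.25


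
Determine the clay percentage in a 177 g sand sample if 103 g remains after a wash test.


Formula: Clay% = (W_total - W_washed) / W_total * 100
Clay mass = 177 - 103 = 74 g
Clay% = 74 / 177 * 100 = 41.8079%

Answer: 41.8079%


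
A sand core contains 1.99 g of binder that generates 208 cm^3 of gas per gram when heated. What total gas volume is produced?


Formula: V_gas = W_binder * gas_evolution_rate
V = 1.99 g * 208 cm^3/g = 413.9200 cm^3

413.9200 cm^3


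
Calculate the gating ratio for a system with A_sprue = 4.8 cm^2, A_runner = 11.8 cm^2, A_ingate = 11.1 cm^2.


Sprue:Runner:Ingate = 1 : 11.8/4.8 : 11.1/4.8 = 1:2.46:2.31

1:2.46:2.31


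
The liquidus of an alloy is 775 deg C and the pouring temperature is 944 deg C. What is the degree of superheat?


Formula: Superheat = T_pour - T_melt
Superheat = 944 - 775 = 169 deg C

Answer: 169 deg C


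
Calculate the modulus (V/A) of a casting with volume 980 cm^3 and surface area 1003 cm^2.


Formula: Casting Modulus M = V / A
M = 980 cm^3 / 1003 cm^2 = 0.9771 cm

Answer: 0.9771 cm


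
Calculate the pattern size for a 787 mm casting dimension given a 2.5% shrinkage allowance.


Formula: L_pattern = L_casting * (1 + shrinkage_rate/100)
Shrinkage factor = 1 + 2.5/100 = 1.025
L_pattern = 787 mm * 1.025 = 806.6750 mm


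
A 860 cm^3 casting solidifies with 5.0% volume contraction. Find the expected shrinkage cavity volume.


Formula: V_shrink = V_casting * shrinkage_pct / 100
V_shrink = 860 cm^3 * 5.0 / 100 = 43.0000 cm^3

43.0000 cm^3


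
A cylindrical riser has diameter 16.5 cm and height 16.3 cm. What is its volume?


Formula: V = pi * (D/2)^2 * H  (cylinder volume)
Radius = D/2 = 16.5/2 = 8.25 cm
V = pi * 8.25^2 * 16.3 = 3485.3418 cm^3

Final answer: 3485.3418 cm^3


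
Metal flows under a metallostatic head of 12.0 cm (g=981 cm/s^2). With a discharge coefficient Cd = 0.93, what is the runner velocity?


Formula: v = Cd * sqrt(2 * g * h)  (Torricelli with discharge coefficient)
2*g*h = 2 * 981 * 12.0 = 23544.0 cm^2/s^2
sqrt(23544.0) = 153.44054 cm/s
v = 0.93 * 153.44054 = 142.6997 cm/s

142.6997 cm/s


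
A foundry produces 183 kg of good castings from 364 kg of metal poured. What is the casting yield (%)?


Formula: Casting Yield = (W_good / W_total) * 100
Yield = (183 kg / 364 kg) * 100 = 50.2747%

Final answer: 50.2747%


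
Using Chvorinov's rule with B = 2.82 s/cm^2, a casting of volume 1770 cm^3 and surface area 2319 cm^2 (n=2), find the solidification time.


Formula: t_s = B * (V/A)^n  (Chvorinov's rule, n=2)
Modulus M = V/A = 1770/2319 = 0.763260 cm
M^2 = 0.763260^2 = 0.582566 cm^2
t_s = 2.82 * 0.582566 = 1.6428 s


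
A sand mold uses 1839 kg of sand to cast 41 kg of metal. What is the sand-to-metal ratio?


Formula: Sand-to-Metal Ratio = W_sand / W_metal
Ratio = 1839 kg / 41 kg = 44.8537


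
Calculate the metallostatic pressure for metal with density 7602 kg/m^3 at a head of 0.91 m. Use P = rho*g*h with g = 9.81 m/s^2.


Formula: P = rho * g * h
rho * g = 7602 * 9.81 = 74575.62 N/m^3
P = 74575.62 * 0.91 = 67863.8142 Pa

Final answer: 67863.8142 Pa


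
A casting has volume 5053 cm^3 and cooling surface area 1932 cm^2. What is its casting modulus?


Formula: Casting Modulus M = V / A
M = 5053 cm^3 / 1932 cm^2 = 2.6154 cm


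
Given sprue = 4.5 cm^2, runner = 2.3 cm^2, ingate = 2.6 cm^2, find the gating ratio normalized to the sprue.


Sprue:Runner:Ingate = 1 : 2.3/4.5 : 2.6/4.5 = 1:0.51:0.58

Answer: 1:0.51:0.58


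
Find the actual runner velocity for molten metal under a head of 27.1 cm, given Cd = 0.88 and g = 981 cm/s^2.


Formula: v = Cd * sqrt(2 * g * h)  (Torricelli with discharge coefficient)
2*g*h = 2 * 981 * 27.1 = 53170.2 cm^2/s^2
sqrt(53170.2) = 230.58664 cm/s
v = 0.88 * 230.58664 = 202.9162 cm/s

Answer: 202.9162 cm/s


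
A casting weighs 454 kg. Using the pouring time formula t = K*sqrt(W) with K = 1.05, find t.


Formula: t = K * sqrt(W)
sqrt(W) = sqrt(454) = 21.30728
t = 1.05 * 21.30728 = 22.3726 s

Answer: 22.3726 s


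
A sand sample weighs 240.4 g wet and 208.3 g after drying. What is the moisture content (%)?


Formula: MC = (W_wet - W_dry) / W_wet * 100
Water mass = 240.4 - 208.3 = 32.1 g
MC = 32.1 / 240.4 * 100 = 13.3527%

Answer: 13.3527%


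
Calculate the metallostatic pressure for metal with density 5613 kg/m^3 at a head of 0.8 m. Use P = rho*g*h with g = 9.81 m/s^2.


Formula: P = rho * g * h
rho * g = 5613 * 9.81 = 55063.53 N/m^3
P = 55063.53 * 0.8 = 44050.8240 Pa


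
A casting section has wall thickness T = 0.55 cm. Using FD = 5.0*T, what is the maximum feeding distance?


Formula: FD = 5.0 * T  (riser feeding-distance rule)
FD = 5.0 * 0.55 cm = 2.7500 cm

Answer: 2.7500 cm


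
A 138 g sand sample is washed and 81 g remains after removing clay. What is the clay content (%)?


Formula: Clay% = (W_total - W_washed) / W_total * 100
Clay mass = 138 - 81 = 57 g
Clay% = 57 / 138 * 100 = 41.3043%

Answer: 41.3043%


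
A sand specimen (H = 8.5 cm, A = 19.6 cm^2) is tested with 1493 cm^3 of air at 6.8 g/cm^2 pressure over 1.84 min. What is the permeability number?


Formula: Permeability Number P = (V * H) / (p * A * t)
Numerator: V * H = 1493 * 8.5 = 12690.5
Denominator: p * A * t = 6.8 * 19.6 * 1.84 = 245.2352
P = 12690.5 / 245.2352 = 51.7483

Answer: 51.7483


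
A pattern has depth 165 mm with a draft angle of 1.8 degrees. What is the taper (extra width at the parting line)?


Formula: taper = depth * tan(draft_angle)
tan(1.8 deg) = 0.0314263
taper = 165 mm * 0.0314263 = 5.1853 mm

Final answer: 5.1853 mm


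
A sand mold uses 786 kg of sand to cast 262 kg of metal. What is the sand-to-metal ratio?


Formula: Sand-to-Metal Ratio = W_sand / W_metal
Ratio = 786 kg / 262 kg = 3.0000


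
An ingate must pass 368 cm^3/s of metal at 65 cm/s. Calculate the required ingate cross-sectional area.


Formula: A_ingate = Q / v  (continuity equation)
A = 368 cm^3/s / 65 cm/s = 5.6615 cm^2

Final answer: 5.6615 cm^2


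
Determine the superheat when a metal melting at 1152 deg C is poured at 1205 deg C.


Formula: Superheat = T_pour - T_melt
Superheat = 1205 - 1152 = 53 deg C


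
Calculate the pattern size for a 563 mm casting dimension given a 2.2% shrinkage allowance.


Formula: L_pattern = L_casting * (1 + shrinkage_rate/100)
Shrinkage factor = 1 + 2.2/100 = 1.022
L_pattern = 563 mm * 1.022 = 575.3860 mm

575.3860 mm


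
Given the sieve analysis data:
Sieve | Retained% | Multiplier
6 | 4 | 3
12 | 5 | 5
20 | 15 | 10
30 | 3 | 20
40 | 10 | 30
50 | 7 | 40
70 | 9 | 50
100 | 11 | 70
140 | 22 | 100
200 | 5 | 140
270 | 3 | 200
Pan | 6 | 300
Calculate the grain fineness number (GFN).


Formula: GFN = sum(pct * multiplier) / sum(pct)
sum(pct * multiplier) = 7347
sum(pct) = 100
GFN = 7347 / 100 = 73.47

73.47


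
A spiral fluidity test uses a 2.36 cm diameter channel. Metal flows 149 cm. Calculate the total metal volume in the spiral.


Formula: V = pi * (d/2)^2 * L  (cylinder volume)
Radius = 2.36/2 = 1.18 cm
V = pi * 1.18^2 * 149 = 651.7787 cm^3

Final answer: 651.7787 cm^3


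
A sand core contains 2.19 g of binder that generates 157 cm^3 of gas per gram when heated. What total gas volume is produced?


Formula: V_gas = W_binder * gas_evolution_rate
V = 2.19 g * 157 cm^3/g = 343.8300 cm^3

Answer: 343.8300 cm^3


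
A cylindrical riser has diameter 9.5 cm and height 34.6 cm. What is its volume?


Formula: V = pi * (D/2)^2 * H  (cylinder volume)
Radius = D/2 = 9.5/2 = 4.75 cm
V = pi * 4.75^2 * 34.6 = 2452.5236 cm^3

Final answer: 2452.5236 cm^3


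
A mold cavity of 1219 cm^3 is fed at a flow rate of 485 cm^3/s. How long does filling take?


Formula: t_fill = V_mold / Q_flow
t = 1219 cm^3 / 485 cm^3/s = 2.5134 s

Answer: 2.5134 s


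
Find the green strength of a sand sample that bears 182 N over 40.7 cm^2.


Formula: Compressive Strength = Force / Area
Strength = 182 N / 40.7 cm^2 = 4.4717 N/cm^2


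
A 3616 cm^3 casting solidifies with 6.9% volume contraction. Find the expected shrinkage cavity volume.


Formula: V_shrink = V_casting * shrinkage_pct / 100
V_shrink = 3616 cm^3 * 6.9 / 100 = 249.5040 cm^3

Answer: 249.5040 cm^3


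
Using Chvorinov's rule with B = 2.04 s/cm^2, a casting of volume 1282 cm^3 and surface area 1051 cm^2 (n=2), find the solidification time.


Formula: t_s = B * (V/A)^n  (Chvorinov's rule, n=2)
Modulus M = V/A = 1282/1051 = 1.219791 cm
M^2 = 1.219791^2 = 1.487890 cm^2
t_s = 2.04 * 1.487890 = 3.0353 s

Answer: 3.0353 s


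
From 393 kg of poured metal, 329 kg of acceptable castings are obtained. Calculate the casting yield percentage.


Formula: Casting Yield = (W_good / W_total) * 100
Yield = (329 kg / 393 kg) * 100 = 83.7150%

Final answer: 83.7150%


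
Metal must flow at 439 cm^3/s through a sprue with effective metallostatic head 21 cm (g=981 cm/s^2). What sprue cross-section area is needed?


Formula: v = sqrt(2*g*h), A = Q/v
Velocity: v = sqrt(2 * 981 * 21) = sqrt(41202) = 202.9828 cm/s
Sprue area: A = Q / v = 439 / 202.9828 = 2.1627 cm^2

Answer: 2.1627 cm^2


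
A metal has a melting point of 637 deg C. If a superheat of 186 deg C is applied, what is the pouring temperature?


Formula: T_pour = T_melt + Superheat
T_pour = 637 + 186 = 823 deg C


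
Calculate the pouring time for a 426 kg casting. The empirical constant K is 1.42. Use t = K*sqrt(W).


Formula: t = K * sqrt(W)
sqrt(W) = sqrt(426) = 20.63977
t = 1.42 * 20.63977 = 29.3085 s

Answer: 29.3085 s


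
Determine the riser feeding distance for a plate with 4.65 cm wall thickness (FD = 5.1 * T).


Formula: FD = 5.1 * T  (riser feeding-distance rule)
FD = 5.1 * 4.65 cm = 23.7150 cm


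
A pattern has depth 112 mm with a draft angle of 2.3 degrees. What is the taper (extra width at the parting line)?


Formula: taper = depth * tan(draft_angle)
tan(2.3 deg) = 0.0401641
taper = 112 mm * 0.0401641 = 4.4984 mm

Final answer: 4.4984 mm


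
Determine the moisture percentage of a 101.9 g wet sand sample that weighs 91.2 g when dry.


Formula: MC = (W_wet - W_dry) / W_wet * 100
Water mass = 101.9 - 91.2 = 10.7 g
MC = 10.7 / 101.9 * 100 = 10.5005%

10.5005%


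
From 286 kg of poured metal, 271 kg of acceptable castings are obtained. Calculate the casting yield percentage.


Formula: Casting Yield = (W_good / W_total) * 100
Yield = (271 kg / 286 kg) * 100 = 94.7552%

94.7552%


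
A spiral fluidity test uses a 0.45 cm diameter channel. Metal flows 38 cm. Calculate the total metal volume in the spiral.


Formula: V = pi * (d/2)^2 * L  (cylinder volume)
Radius = 0.45/2 = 0.225 cm
V = pi * 0.225^2 * 38 = 6.0436 cm^3

Answer: 6.0436 cm^3


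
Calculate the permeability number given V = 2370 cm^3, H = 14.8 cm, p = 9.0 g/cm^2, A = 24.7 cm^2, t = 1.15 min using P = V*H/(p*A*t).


Formula: Permeability Number P = (V * H) / (p * A * t)
Numerator: V * H = 2370 * 14.8 = 35076.0
Denominator: p * A * t = 9.0 * 24.7 * 1.15 = 255.645
P = 35076.0 / 255.645 = 137.2059

137.2059


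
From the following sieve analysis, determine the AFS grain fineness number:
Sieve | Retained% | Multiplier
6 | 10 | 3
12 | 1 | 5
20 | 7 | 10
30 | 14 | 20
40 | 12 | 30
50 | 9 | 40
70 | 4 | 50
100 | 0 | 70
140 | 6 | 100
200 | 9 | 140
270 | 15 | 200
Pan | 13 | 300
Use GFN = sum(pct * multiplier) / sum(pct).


Formula: GFN = sum(pct * multiplier) / sum(pct)
sum(pct * multiplier) = 10065
sum(pct) = 100
GFN = 10065 / 100 = 100.65

Answer: 100.65


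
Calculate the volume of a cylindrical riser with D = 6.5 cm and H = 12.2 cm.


Formula: V = pi * (D/2)^2 * H  (cylinder volume)
Radius = D/2 = 6.5/2 = 3.25 cm
V = pi * 3.25^2 * 12.2 = 404.8335 cm^3

Answer: 404.8335 cm^3


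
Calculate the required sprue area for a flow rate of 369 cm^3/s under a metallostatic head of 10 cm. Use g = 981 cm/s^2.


Formula: v = sqrt(2*g*h), A = Q/v
Velocity: v = sqrt(2 * 981 * 10) = sqrt(19620) = 140.0714 cm/s
Sprue area: A = Q / v = 369 / 140.0714 = 2.6344 cm^2


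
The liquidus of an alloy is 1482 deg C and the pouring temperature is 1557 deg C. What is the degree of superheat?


Formula: Superheat = T_pour - T_melt
Superheat = 1557 - 1482 = 75 deg C

Final answer: 75 deg C


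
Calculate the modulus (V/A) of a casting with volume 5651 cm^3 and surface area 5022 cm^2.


Formula: Casting Modulus M = V / A
M = 5651 cm^3 / 5022 cm^2 = 1.1252 cm

1.1252 cm


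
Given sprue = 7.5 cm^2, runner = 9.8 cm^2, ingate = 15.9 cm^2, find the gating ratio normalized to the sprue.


Sprue:Runner:Ingate = 1 : 9.8/7.5 : 15.9/7.5 = 1:1.31:2.12

Final answer: 1:1.31:2.12


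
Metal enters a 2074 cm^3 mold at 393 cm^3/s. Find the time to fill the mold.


Formula: t_fill = V_mold / Q_flow
t = 2074 cm^3 / 393 cm^3/s = 5.2774 s

5.2774 s


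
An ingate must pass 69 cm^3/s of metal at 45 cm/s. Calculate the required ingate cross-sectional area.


Formula: A_ingate = Q / v  (continuity equation)
A = 69 cm^3/s / 45 cm/s = 1.5333 cm^2


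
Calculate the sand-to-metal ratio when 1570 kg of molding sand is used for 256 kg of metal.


Formula: Sand-to-Metal Ratio = W_sand / W_metal
Ratio = 1570 kg / 256 kg = 6.1328

Answer: 6.1328


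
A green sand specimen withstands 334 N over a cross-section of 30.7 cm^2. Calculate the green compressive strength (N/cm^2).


Formula: Compressive Strength = Force / Area
Strength = 334 N / 30.7 cm^2 = 10.8795 N/cm^2

Final answer: 10.8795 N/cm^2


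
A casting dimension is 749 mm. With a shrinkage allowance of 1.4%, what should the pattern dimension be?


Formula: L_pattern = L_casting * (1 + shrinkage_rate/100)
Shrinkage factor = 1 + 1.4/100 = 1.014
L_pattern = 749 mm * 1.014 = 759.4860 mm

Final answer: 759.4860 mm


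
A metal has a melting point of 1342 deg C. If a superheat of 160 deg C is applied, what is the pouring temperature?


Formula: T_pour = T_melt + Superheat
T_pour = 1342 + 160 = 1502 deg C


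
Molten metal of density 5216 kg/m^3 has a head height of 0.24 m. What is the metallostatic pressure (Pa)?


Formula: P = rho * g * h
rho * g = 5216 * 9.81 = 51168.96 N/m^3
P = 51168.96 * 0.24 = 12280.5504 Pa

12280.5504 Pa


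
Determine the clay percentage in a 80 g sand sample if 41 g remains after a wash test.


Formula: Clay% = (W_total - W_washed) / W_total * 100
Clay mass = 80 - 41 = 39 g
Clay% = 39 / 80 * 100 = 48.7500%

Final answer: 48.7500%


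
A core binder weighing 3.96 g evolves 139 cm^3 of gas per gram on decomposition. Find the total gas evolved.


Formula: V_gas = W_binder * gas_evolution_rate
V = 3.96 g * 139 cm^3/g = 550.4400 cm^3

Final answer: 550.4400 cm^3


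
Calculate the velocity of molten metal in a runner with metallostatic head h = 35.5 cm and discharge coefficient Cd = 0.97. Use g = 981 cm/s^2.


Formula: v = Cd * sqrt(2 * g * h)  (Torricelli with discharge coefficient)
2*g*h = 2 * 981 * 35.5 = 69651.0 cm^2/s^2
sqrt(69651.0) = 263.91476 cm/s
v = 0.97 * 263.91476 = 255.9973 cm/s


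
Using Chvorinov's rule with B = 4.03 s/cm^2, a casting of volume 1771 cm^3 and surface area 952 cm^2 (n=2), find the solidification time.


Formula: t_s = B * (V/A)^n  (Chvorinov's rule, n=2)
Modulus M = V/A = 1771/952 = 1.860294 cm
M^2 = 1.860294^2 = 3.460694 cm^2
t_s = 4.03 * 3.460694 = 13.9466 s

Answer: 13.9466 s


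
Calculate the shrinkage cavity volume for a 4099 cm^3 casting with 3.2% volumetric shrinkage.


Formula: V_shrink = V_casting * shrinkage_pct / 100
V_shrink = 4099 cm^3 * 3.2 / 100 = 131.1680 cm^3


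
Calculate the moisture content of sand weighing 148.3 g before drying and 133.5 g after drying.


Formula: MC = (W_wet - W_dry) / W_wet * 100
Water mass = 148.3 - 133.5 = 14.8 g
MC = 14.8 / 148.3 * 100 = 9.9798%


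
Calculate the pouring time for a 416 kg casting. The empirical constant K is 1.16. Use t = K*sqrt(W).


Formula: t = K * sqrt(W)
sqrt(W) = sqrt(416) = 20.39608
t = 1.16 * 20.39608 = 23.6595 s

23.6595 s


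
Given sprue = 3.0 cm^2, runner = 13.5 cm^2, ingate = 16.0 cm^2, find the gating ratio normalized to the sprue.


Sprue:Runner:Ingate = 1 : 13.5/3.0 : 16.0/3.0 = 1:4.50:5.33

Answer: 1:4.50:5.33


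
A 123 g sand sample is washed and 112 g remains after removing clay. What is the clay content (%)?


Formula: Clay% = (W_total - W_washed) / W_total * 100
Clay mass = 123 - 112 = 11 g
Clay% = 11 / 123 * 100 = 8.9431%

Answer: 8.9431%


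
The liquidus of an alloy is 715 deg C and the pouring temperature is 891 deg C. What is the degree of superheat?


Formula: Superheat = T_pour - T_melt
Superheat = 891 - 715 = 176 deg C

176 deg C


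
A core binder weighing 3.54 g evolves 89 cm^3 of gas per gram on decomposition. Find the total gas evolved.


Formula: V_gas = W_binder * gas_evolution_rate
V = 3.54 g * 89 cm^3/g = 315.0600 cm^3

315.0600 cm^3


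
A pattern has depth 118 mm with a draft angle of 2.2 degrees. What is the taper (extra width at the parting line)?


Formula: taper = depth * tan(draft_angle)
tan(2.2 deg) = 0.0384161
taper = 118 mm * 0.0384161 = 4.5331 mm

4.5331 mm


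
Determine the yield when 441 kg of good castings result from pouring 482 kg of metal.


Formula: Casting Yield = (W_good / W_total) * 100
Yield = (441 kg / 482 kg) * 100 = 91.4938%

Final answer: 91.4938%


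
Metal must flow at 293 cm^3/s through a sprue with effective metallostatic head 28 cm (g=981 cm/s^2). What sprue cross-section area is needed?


Formula: v = sqrt(2*g*h), A = Q/v
Velocity: v = sqrt(2 * 981 * 28) = sqrt(54936) = 234.3843 cm/s
Sprue area: A = Q / v = 293 / 234.3843 = 1.2501 cm^2

1.2501 cm^2


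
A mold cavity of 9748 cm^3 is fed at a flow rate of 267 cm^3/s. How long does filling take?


Formula: t_fill = V_mold / Q_flow
t = 9748 cm^3 / 267 cm^3/s = 36.5094 s

36.5094 s


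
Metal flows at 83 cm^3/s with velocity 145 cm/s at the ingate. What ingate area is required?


Formula: A_ingate = Q / v  (continuity equation)
A = 83 cm^3/s / 145 cm/s = 0.5724 cm^2

Answer: 0.5724 cm^2


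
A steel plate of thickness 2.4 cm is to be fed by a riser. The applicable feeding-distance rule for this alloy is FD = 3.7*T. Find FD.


Formula: FD = 3.7 * T  (riser feeding-distance rule)
FD = 3.7 * 2.4 cm = 8.8800 cm

Answer: 8.8800 cm


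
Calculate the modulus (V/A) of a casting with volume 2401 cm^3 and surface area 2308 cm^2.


Formula: Casting Modulus M = V / A
M = 2401 cm^3 / 2308 cm^2 = 1.0403 cm

Answer: 1.0403 cm


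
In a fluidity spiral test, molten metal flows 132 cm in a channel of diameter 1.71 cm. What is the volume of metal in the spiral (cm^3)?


Formula: V = pi * (d/2)^2 * L  (cylinder volume)
Radius = 1.71/2 = 0.855 cm
V = pi * 0.855^2 * 132 = 303.1489 cm^3

Final answer: 303.1489 cm^3


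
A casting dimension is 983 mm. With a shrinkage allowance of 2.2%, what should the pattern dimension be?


Formula: L_pattern = L_casting * (1 + shrinkage_rate/100)
Shrinkage factor = 1 + 2.2/100 = 1.022
L_pattern = 983 mm * 1.022 = 1004.6260 mm

Answer: 1004.6260 mm


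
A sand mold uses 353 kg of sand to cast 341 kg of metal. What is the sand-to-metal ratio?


Formula: Sand-to-Metal Ratio = W_sand / W_metal
Ratio = 353 kg / 341 kg = 1.0352

Final answer: 1.0352


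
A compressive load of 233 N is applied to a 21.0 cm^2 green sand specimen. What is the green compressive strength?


Formula: Compressive Strength = Force / Area
Strength = 233 N / 21.0 cm^2 = 11.0952 N/cm^2

Final answer: 11.0952 N/cm^2


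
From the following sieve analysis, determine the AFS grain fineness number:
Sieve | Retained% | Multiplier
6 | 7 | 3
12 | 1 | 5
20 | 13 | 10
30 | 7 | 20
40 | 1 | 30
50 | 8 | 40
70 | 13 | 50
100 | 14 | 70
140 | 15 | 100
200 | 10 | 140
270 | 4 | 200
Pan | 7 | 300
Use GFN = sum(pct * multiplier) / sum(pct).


Formula: GFN = sum(pct * multiplier) / sum(pct)
sum(pct * multiplier) = 8076
sum(pct) = 100
GFN = 8076 / 100 = 80.76


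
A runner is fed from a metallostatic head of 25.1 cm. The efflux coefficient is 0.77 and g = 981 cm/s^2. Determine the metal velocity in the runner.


Formula: v = Cd * sqrt(2 * g * h)  (Torricelli with discharge coefficient)
2*g*h = 2 * 981 * 25.1 = 49246.2 cm^2/s^2
sqrt(49246.2) = 221.91485 cm/s
v = 0.77 * 221.91485 = 170.8744 cm/s

Answer: 170.8744 cm/s


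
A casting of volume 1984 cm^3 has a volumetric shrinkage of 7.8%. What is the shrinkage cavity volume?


Formula: V_shrink = V_casting * shrinkage_pct / 100
V_shrink = 1984 cm^3 * 7.8 / 100 = 154.7520 cm^3

Answer: 154.7520 cm^3


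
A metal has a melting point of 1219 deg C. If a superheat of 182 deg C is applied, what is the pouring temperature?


Formula: T_pour = T_melt + Superheat
T_pour = 1219 + 182 = 1401 deg C

Answer: 1401 deg C


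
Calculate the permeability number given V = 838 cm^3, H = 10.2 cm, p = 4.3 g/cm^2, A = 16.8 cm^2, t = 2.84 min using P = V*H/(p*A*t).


Formula: Permeability Number P = (V * H) / (p * A * t)
Numerator: V * H = 838 * 10.2 = 8547.6
Denominator: p * A * t = 4.3 * 16.8 * 2.84 = 205.1616
P = 8547.6 / 205.1616 = 41.6628

Final answer: 41.6628


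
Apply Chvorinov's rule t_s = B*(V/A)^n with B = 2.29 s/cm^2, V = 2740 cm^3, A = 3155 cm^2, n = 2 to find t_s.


Formula: t_s = B * (V/A)^n  (Chvorinov's rule, n=2)
Modulus M = V/A = 2740/3155 = 0.868463 cm
M^2 = 0.868463^2 = 0.754228 cm^2
t_s = 2.29 * 0.754228 = 1.7272 s


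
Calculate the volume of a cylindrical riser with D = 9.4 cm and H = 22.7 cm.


Formula: V = pi * (D/2)^2 * H  (cylinder volume)
Radius = D/2 = 9.4/2 = 4.7 cm
V = pi * 4.7^2 * 22.7 = 1575.3296 cm^3

Answer: 1575.3296 cm^3


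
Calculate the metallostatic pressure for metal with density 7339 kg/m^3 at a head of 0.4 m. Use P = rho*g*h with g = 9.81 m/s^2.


Formula: P = rho * g * h
rho * g = 7339 * 9.81 = 71995.59 N/m^3
P = 71995.59 * 0.4 = 28798.2360 Pa

28798.2360 Pa


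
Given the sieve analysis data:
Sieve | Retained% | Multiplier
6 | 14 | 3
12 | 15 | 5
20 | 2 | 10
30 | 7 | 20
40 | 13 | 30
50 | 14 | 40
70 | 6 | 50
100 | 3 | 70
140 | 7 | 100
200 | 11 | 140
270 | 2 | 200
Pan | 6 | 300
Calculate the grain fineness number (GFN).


Formula: GFN = sum(pct * multiplier) / sum(pct)
sum(pct * multiplier) = 6177
sum(pct) = 100
GFN = 6177 / 100 = 61.77

61.77


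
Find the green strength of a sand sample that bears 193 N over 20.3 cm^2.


Formula: Compressive Strength = Force / Area
Strength = 193 N / 20.3 cm^2 = 9.5074 N/cm^2


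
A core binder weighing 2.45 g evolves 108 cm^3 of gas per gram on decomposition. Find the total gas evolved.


Formula: V_gas = W_binder * gas_evolution_rate
V = 2.45 g * 108 cm^3/g = 264.6000 cm^3


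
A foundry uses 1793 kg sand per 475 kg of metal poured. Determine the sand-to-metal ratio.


Formula: Sand-to-Metal Ratio = W_sand / W_metal
Ratio = 1793 kg / 475 kg = 3.7747

3.7747


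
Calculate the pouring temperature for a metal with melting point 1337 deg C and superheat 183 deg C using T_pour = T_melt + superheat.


Formula: T_pour = T_melt + Superheat
T_pour = 1337 + 183 = 1520 deg C

Final answer: 1520 deg C


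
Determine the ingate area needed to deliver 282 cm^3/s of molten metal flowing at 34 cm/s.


Formula: A_ingate = Q / v  (continuity equation)
A = 282 cm^3/s / 34 cm/s = 8.2941 cm^2


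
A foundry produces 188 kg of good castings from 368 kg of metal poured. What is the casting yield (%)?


Formula: Casting Yield = (W_good / W_total) * 100
Yield = (188 kg / 368 kg) * 100 = 51.0870%


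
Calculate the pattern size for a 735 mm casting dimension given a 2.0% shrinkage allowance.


Formula: L_pattern = L_casting * (1 + shrinkage_rate/100)
Shrinkage factor = 1 + 2.0/100 = 1.02
L_pattern = 735 mm * 1.02 = 749.7000 mm

749.7000 mm
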